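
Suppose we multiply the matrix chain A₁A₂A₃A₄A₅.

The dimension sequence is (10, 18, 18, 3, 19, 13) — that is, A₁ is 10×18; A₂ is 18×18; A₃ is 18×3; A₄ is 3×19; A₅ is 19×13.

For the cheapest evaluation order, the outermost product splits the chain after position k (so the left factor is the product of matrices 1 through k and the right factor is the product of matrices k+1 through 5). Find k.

3

Adjacent pairs: A₁A₂ = 10·18·18 = 3240; A₂A₃ = 18·18·3 = 972; A₃A₄ = 18·3·19 = 1026; A₄A₅ = 3·19·13 = 741.
Length 3: A₁..A₃: k=1: 0+972+10·18·3=1512; k=2: 3240+0+10·18·3=3780 → min 1512 | A₂..A₄: k=2: 0+1026+18·18·19=7182; k=3: 972+0+18·3·19=1998 → min 1998 | A₃..A₅: k=3: 0+741+18·3·13=1443; k=4: 1026+0+18·19·13=5472 → min 1443.
Length 4: A₁..A₄: k=1: 0+1998+10·18·19=5418; k=2: 3240+1026+10·18·19=7686; k=3: 1512+0+10·3·19=2082 → min 2082 | A₂..A₅: k=2: 0+1443+18·18·13=5655; k=3: 972+741+18·3·13=2415; k=4: 1998+0+18·19·13=6444 → min 2415.
Top-level splits: k=1: (A₁..A₁)·(A₂..A₅) → 0+2415+10·18·13 = 4755; k=2: (A₁..A₂)·(A₃..A₅) → 3240+1443+10·18·13 = 7023; k=3: (A₁..A₃)·(A₄..A₅) → 1512+741+10·3·13 = 2643; k=4: (A₁..A₄)·(A₅..A₅) → 2082+0+10·19·13 = 4552.
Best split is after A₃, i.e. k = 3.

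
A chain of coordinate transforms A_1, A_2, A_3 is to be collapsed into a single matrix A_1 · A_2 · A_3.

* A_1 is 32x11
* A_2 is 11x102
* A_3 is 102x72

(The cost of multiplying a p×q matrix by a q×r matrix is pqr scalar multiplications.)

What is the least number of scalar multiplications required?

Order (A_1 · (A_2 · A_3)): (A_2 · A_3): 11×102 by 102×72 → 11×72, cost 11·102·72 = 80784; (A_1 · (A_2 · A_3)): 32×11 by 11×72 → 32×72, cost 32·11·72 = 25344; cumulative 106128. Total 106128.
Order ((A_1 · A_2) · A_3): (A_1 · A_2): 32×11 by 11×102 → 32×102, cost 32·11·102 = 35904; ((A_1 · A_2) · A_3): 32×102 by 102×72 → 32×72, cost 32·102·72 = 235008; cumulative 270912. Total 270912.
Minimum: 106128.

106128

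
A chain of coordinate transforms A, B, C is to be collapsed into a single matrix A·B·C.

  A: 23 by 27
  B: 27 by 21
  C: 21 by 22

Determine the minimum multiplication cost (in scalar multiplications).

23667

Order (A·(B·C)): (B·C): 27×21 by 21×22 → 27×22, cost 27·21·22 = 12474; (A·(B·C)): 23×27 by 27×22 → 23×22, cost 23·27·22 = 13662; cumulative 26136. Total 26136.
Order ((A·B)·C): (A·B): 23×27 by 27×21 → 23×21, cost 23·27·21 = 13041; ((A·B)·C): 23×21 by 21×22 → 23×22, cost 23·21·22 = 10626; cumulative 23667. Total 23667.
Minimum: 23667.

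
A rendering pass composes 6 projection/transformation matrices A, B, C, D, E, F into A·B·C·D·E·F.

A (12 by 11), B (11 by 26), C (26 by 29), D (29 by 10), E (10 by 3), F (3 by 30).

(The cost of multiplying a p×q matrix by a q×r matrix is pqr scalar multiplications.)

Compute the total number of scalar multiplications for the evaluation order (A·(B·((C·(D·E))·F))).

18012

(D·E): 29×10 by 10×3 → 29×3, cost 29·10·3 = 870
(C·(D·E)): 26×29 by 29×3 → 26×3, cost 26·29·3 = 2262; cumulative 3132
((C·(D·E))·F): 26×3 by 3×30 → 26×30, cost 26·3·30 = 2340; cumulative 5472
(B·((C·(D·E))·F)): 11×26 by 26×30 → 11×30, cost 11·26·30 = 8580; cumulative 14052
(A·(B·((C·(D·E))·F))): 12×11 by 11×30 → 12×30, cost 12·11·30 = 3960; cumulative 18012
Total: 18012 scalar multiplications.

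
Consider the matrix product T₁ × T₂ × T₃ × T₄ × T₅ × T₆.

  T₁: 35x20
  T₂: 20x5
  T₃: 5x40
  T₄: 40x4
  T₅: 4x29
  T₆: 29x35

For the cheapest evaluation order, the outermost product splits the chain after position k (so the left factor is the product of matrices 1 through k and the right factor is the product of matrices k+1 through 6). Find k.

4

Adjacent pairs: T₁T₂ = 35·20·5 = 3500; T₂T₃ = 20·5·40 = 4000; T₃T₄ = 5·40·4 = 800; T₄T₅ = 40·4·29 = 4640; T₅T₆ = 4·29·35 = 4060.
Length 3: T₁..T₃: k=1: 0+4000+35·20·40=32000; k=2: 3500+0+35·5·40=10500 → min 10500 | T₂..T₄: k=2: 0+800+20·5·4=1200; k=3: 4000+0+20·40·4=7200 → min 1200 | T₃..T₅: k=3: 0+4640+5·40·29=10440; k=4: 800+0+5·4·29=1380 → min 1380 | T₄..T₆: k=4: 0+4060+40·4·35=9660; k=5: 4640+0+40·29·35=45240 → min 9660.
Length 4: T₁..T₄: k=1: 0+1200+35·20·4=4000; k=2: 3500+800+35·5·4=5000; k=3: 10500+0+35·40·4=16100 → min 4000 | T₂..T₅: k=2: 0+1380+20·5·29=4280; k=3: 4000+4640+20·40·29=31840; k=4: 1200+0+20·4·29=3520 → min 3520 | T₃..T₆: k=3: 0+9660+5·40·35=16660; k=4: 800+4060+5·4·35=5560; k=5: 1380+0+5·29·35=6455 → min 5560.
Length 5: T₁..T₅: k=1: 0+3520+35·20·29=23820; k=2: 3500+1380+35·5·29=9955; k=3: 10500+4640+35·40·29=55740; k=4: 4000+0+35·4·29=8060 → min 8060 | T₂..T₆: k=2: 0+5560+20·5·35=9060; k=3: 4000+9660+20·40·35=41660; k=4: 1200+4060+20·4·35=8060; k=5: 3520+0+20·29·35=23820 → min 8060.
Top-level splits: k=1: (T₁..T₁)·(T₂..T₆) → 0+8060+35·20·35 = 32560; k=2: (T₁..T₂)·(T₃..T₆) → 3500+5560+35·5·35 = 15185; k=3: (T₁..T₃)·(T₄..T₆) → 10500+9660+35·40·35 = 69160; k=4: (T₁..T₄)·(T₅..T₆) → 4000+4060+35·4·35 = 12960; k=5: (T₁..T₅)·(T₆..T₆) → 8060+0+35·29·35 = 43585.
Best split is after T₄, i.e. k = 4.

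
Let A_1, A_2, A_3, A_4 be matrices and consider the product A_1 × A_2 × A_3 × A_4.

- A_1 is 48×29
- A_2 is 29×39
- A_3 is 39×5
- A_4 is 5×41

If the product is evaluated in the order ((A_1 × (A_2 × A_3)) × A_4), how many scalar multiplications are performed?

(A_2 × A_3): 29×39 by 39×5 → 29×5, cost 29·39·5 = 5655
(A_1 × (A_2 × A_3)): 48×29 by 29×5 → 48×5, cost 48·29·5 = 6960; cumulative 12615
((A_1 × (A_2 × A_3)) × A_4): 48×5 by 5×41 → 48×41, cost 48·5·41 = 9840; cumulative 22455
Total: 22455 scalar multiplications.

22455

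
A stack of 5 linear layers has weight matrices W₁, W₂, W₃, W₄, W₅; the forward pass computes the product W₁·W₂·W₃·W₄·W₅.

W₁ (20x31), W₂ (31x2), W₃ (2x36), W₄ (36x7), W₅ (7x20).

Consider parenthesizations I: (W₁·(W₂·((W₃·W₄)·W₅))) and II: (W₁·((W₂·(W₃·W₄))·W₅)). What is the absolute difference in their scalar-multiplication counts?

3254

Order I = (W₁·(W₂·((W₃·W₄)·W₅))): (W₃·W₄): 2×36 by 36×7 → 2×7, cost 2·36·7 = 504; ((W₃·W₄)·W₅): 2×7 by 7×20 → 2×20, cost 2·7·20 = 280; cumulative 784; (W₂·((W₃·W₄)·W₅)): 31×2 by 2×20 → 31×20, cost 31·2·20 = 1240; cumulative 2024; (W₁·(W₂·((W₃·W₄)·W₅))): 20×31 by 31×20 → 20×20, cost 20·31·20 = 12400; cumulative 14424. Total 14424.
Order II = (W₁·((W₂·(W₃·W₄))·W₅)): (W₃·W₄): 2×36 by 36×7 → 2×7, cost 2·36·7 = 504; (W₂·(W₃·W₄)): 31×2 by 2×7 → 31×7, cost 31·2·7 = 434; cumulative 938; ((W₂·(W₃·W₄))·W₅): 31×7 by 7×20 → 31×20, cost 31·7·20 = 4340; cumulative 5278; (W₁·((W₂·(W₃·W₄))·W₅)): 20×31 by 31×20 → 20×20, cost 20·31·20 = 12400; cumulative 17678. Total 17678.
Difference: |14424 − 17678| = 3254.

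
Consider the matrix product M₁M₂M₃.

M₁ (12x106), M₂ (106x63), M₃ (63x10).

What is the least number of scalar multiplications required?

79500

Order (M₁(M₂M₃)): (M₂M₃): 106×63 by 63×10 → 106×10, cost 106·63·10 = 66780; (M₁(M₂M₃)): 12×106 by 106×10 → 12×10, cost 12·106·10 = 12720; cumulative 79500. Total 79500.
Order ((M₁M₂)M₃): (M₁M₂): 12×106 by 106×63 → 12×63, cost 12·106·63 = 80136; ((M₁M₂)M₃): 12×63 by 63×10 → 12×10, cost 12·63·10 = 7560; cumulative 87696. Total 87696.
Minimum: 79500.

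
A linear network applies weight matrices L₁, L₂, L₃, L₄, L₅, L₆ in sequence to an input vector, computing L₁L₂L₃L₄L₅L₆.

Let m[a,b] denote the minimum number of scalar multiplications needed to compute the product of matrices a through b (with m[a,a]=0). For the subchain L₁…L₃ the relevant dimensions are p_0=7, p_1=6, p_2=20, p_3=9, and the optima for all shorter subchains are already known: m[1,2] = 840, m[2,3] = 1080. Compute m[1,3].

1458

m[1,3] = min over k∈[1,2] of m[1,k]+m[k+1,3]+p_{0}·p_k·p_{3}.
k=1: 0 + 1080 + 7·6·9 = 1458; k=2: 840 + 0 + 7·20·9 = 2100.
Minimum: 1458 at k=1.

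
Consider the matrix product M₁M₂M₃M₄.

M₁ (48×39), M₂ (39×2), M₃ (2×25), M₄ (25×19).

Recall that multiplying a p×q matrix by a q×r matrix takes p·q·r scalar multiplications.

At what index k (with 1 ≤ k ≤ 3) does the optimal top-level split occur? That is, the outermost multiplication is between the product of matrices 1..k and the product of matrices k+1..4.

Adjacent pairs: M₁M₂ = 48·39·2 = 3744; M₂M₃ = 39·2·25 = 1950; M₃M₄ = 2·25·19 = 950.
Length 3: M₁..M₃: k=1: 0+1950+48·39·25=48750; k=2: 3744+0+48·2·25=6144 → min 6144 | M₂..M₄: k=2: 0+950+39·2·19=2432; k=3: 1950+0+39·25·19=20475 → min 2432.
Top-level splits: k=1: (M₁..M₁)·(M₂..M₄) → 0+2432+48·39·19 = 38000; k=2: (M₁..M₂)·(M₃..M₄) → 3744+950+48·2·19 = 6518; k=3: (M₁..M₃)·(M₄..M₄) → 6144+0+48·25·19 = 28944.
Best split is after M₂, i.e. k = 2.

2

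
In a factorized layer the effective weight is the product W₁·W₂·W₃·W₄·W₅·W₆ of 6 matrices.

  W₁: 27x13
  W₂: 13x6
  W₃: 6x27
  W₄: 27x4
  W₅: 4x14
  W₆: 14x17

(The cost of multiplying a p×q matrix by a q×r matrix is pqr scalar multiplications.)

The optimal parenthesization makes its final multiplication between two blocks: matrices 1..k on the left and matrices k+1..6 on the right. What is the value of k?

Adjacent pairs: W₁W₂ = 27·13·6 = 2106; W₂W₃ = 13·6·27 = 2106; W₃W₄ = 6·27·4 = 648; W₄W₅ = 27·4·14 = 1512; W₅W₆ = 4·14·17 = 952.
Length 3: W₁..W₃: k=1: 0+2106+27·13·27=11583; k=2: 2106+0+27·6·27=6480 → min 6480 | W₂..W₄: k=2: 0+648+13·6·4=960; k=3: 2106+0+13·27·4=3510 → min 960 | W₃..W₅: k=3: 0+1512+6·27·14=3780; k=4: 648+0+6·4·14=984 → min 984 | W₄..W₆: k=4: 0+952+27·4·17=2788; k=5: 1512+0+27·14·17=7938 → min 2788.
Length 4: W₁..W₄: k=1: 0+960+27·13·4=2364; k=2: 2106+648+27·6·4=3402; k=3: 6480+0+27·27·4=9396 → min 2364 | W₂..W₅: k=2: 0+984+13·6·14=2076; k=3: 2106+1512+13·27·14=8532; k=4: 960+0+13·4·14=1688 → min 1688 | W₃..W₆: k=3: 0+2788+6·27·17=5542; k=4: 648+952+6·4·17=2008; k=5: 984+0+6·14·17=2412 → min 2008.
Length 5: W₁..W₅: k=1: 0+1688+27·13·14=6602; k=2: 2106+984+27·6·14=5358; k=3: 6480+1512+27·27·14=18198; k=4: 2364+0+27·4·14=3876 → min 3876 | W₂..W₆: k=2: 0+2008+13·6·17=3334; k=3: 2106+2788+13·27·17=10861; k=4: 960+952+13·4·17=2796; k=5: 1688+0+13·14·17=4782 → min 2796.
Top-level splits: k=1: (W₁..W₁)·(W₂..W₆) → 0+2796+27·13·17 = 8763; k=2: (W₁..W₂)·(W₃..W₆) → 2106+2008+27·6·17 = 6868; k=3: (W₁..W₃)·(W₄..W₆) → 6480+2788+27·27·17 = 21661; k=4: (W₁..W₄)·(W₅..W₆) → 2364+952+27·4·17 = 5152; k=5: (W₁..W₅)·(W₆..W₆) → 3876+0+27·14·17 = 10302.
Best split is after W₄, i.e. k = 4.

4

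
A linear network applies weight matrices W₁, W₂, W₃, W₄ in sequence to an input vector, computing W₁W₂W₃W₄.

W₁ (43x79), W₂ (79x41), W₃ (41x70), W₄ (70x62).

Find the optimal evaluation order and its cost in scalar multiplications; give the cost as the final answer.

Adjacent pairs: W₁W₂ = 43·79·41 = 139277; W₂W₃ = 79·41·70 = 226730; W₃W₄ = 41·70·62 = 177940.
Length 3: W₁..W₃: k=1: 0+226730+43·79·70=464520; k=2: 139277+0+43·41·70=262687 → min 262687 | W₂..W₄: k=2: 0+177940+79·41·62=378758; k=3: 226730+0+79·70·62=569590 → min 378758.
Length 4: W₁..W₄: k=1: 0+378758+43·79·62=589372; k=2: 139277+177940+43·41·62=426523; k=3: 262687+0+43·70·62=449307 → min 426523.
Optimal parenthesization: ((W₁W₂)(W₃W₄)) with cost 426523.

426523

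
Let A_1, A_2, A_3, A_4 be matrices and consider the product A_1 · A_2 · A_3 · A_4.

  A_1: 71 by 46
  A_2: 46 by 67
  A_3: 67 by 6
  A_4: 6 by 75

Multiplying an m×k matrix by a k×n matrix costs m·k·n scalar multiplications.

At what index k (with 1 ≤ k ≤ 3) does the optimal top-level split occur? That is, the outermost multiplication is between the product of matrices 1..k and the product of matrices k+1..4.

3

Adjacent pairs: A_1A_2 = 71·46·67 = 218822; A_2A_3 = 46·67·6 = 18492; A_3A_4 = 67·6·75 = 30150.
Length 3: A_1..A_3: k=1: 0+18492+71·46·6=38088; k=2: 218822+0+71·67·6=247364 → min 38088 | A_2..A_4: k=2: 0+30150+46·67·75=261300; k=3: 18492+0+46·6·75=39192 → min 39192.
Top-level splits: k=1: (A_1..A_1)·(A_2..A_4) → 0+39192+71·46·75 = 284142; k=2: (A_1..A_2)·(A_3..A_4) → 218822+30150+71·67·75 = 605747; k=3: (A_1..A_3)·(A_4..A_4) → 38088+0+71·6·75 = 70038.
Best split is after A_3, i.e. k = 3.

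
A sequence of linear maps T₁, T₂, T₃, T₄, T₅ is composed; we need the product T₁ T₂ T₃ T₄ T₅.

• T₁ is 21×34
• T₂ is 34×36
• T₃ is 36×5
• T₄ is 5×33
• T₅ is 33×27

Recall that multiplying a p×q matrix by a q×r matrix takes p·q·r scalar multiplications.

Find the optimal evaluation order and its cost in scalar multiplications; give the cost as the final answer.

16980

Adjacent pairs: T₁T₂ = 21·34·36 = 25704; T₂T₃ = 34·36·5 = 6120; T₃T₄ = 36·5·33 = 5940; T₄T₅ = 5·33·27 = 4455.
Length 3: T₁..T₃: k=1: 0+6120+21·34·5=9690; k=2: 25704+0+21·36·5=29484 → min 9690 | T₂..T₄: k=2: 0+5940+34·36·33=46332; k=3: 6120+0+34·5·33=11730 → min 11730 | T₃..T₅: k=3: 0+4455+36·5·27=9315; k=4: 5940+0+36·33·27=38016 → min 9315.
Length 4: T₁..T₄: k=1: 0+11730+21·34·33=35292; k=2: 25704+5940+21·36·33=56592; k=3: 9690+0+21·5·33=13155 → min 13155 | T₂..T₅: k=2: 0+9315+34·36·27=42363; k=3: 6120+4455+34·5·27=15165; k=4: 11730+0+34·33·27=42024 → min 15165.
Length 5: T₁..T₅: k=1: 0+15165+21·34·27=34443; k=2: 25704+9315+21·36·27=55431; k=3: 9690+4455+21·5·27=16980; k=4: 13155+0+21·33·27=31866 → min 16980.
Optimal parenthesization: ((T₁ (T₂ T₃)) (T₄ T₅)) with cost 16980.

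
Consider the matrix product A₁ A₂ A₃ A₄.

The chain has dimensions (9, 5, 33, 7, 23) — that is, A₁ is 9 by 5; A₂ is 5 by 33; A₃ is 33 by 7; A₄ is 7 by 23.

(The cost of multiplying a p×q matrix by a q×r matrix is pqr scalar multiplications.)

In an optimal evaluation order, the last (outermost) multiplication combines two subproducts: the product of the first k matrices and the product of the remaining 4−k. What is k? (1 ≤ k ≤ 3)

3

Adjacent pairs: A₁A₂ = 9·5·33 = 1485; A₂A₃ = 5·33·7 = 1155; A₃A₄ = 33·7·23 = 5313.
Length 3: A₁..A₃: k=1: 0+1155+9·5·7=1470; k=2: 1485+0+9·33·7=3564 → min 1470 | A₂..A₄: k=2: 0+5313+5·33·23=9108; k=3: 1155+0+5·7·23=1960 → min 1960.
Top-level splits: k=1: (A₁..A₁)·(A₂..A₄) → 0+1960+9·5·23 = 2995; k=2: (A₁..A₂)·(A₃..A₄) → 1485+5313+9·33·23 = 13629; k=3: (A₁..A₃)·(A₄..A₄) → 1470+0+9·7·23 = 2919.
Best split is after A₃, i.e. k = 3.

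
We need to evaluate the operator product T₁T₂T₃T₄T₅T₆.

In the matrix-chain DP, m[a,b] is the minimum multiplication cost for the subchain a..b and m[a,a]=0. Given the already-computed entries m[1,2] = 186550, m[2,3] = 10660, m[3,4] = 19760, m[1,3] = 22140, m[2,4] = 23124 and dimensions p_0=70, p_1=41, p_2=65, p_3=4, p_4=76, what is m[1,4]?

43420

m[1,4] = min over k∈[1,3] of m[1,k]+m[k+1,4]+p_{0}·p_k·p_{4}.
k=1: 0 + 23124 + 70·41·76 = 241244; k=2: 186550 + 19760 + 70·65·76 = 552110; k=3: 22140 + 0 + 70·4·76 = 43420.
Minimum: 43420 at k=3.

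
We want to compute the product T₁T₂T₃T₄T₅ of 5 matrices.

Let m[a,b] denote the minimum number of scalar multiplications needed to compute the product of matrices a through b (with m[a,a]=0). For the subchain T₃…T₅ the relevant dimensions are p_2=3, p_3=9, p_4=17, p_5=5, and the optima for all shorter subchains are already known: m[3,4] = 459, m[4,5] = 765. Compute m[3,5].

m[3,5] = min over k∈[3,4] of m[3,k]+m[k+1,5]+p_{2}·p_k·p_{5}.
k=3: 0 + 765 + 3·9·5 = 900; k=4: 459 + 0 + 3·17·5 = 714.
Minimum: 714 at k=4.

714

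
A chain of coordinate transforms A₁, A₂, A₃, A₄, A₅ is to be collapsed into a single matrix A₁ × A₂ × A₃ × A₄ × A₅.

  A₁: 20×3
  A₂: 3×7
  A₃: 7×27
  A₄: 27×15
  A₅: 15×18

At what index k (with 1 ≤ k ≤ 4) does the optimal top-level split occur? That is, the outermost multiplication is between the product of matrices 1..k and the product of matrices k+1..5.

Adjacent pairs: A₁A₂ = 20·3·7 = 420; A₂A₃ = 3·7·27 = 567; A₃A₄ = 7·27·15 = 2835; A₄A₅ = 27·15·18 = 7290.
Length 3: A₁..A₃: k=1: 0+567+20·3·27=2187; k=2: 420+0+20·7·27=4200 → min 2187 | A₂..A₄: k=2: 0+2835+3·7·15=3150; k=3: 567+0+3·27·15=1782 → min 1782 | A₃..A₅: k=3: 0+7290+7·27·18=10692; k=4: 2835+0+7·15·18=4725 → min 4725.
Length 4: A₁..A₄: k=1: 0+1782+20·3·15=2682; k=2: 420+2835+20·7·15=5355; k=3: 2187+0+20·27·15=10287 → min 2682 | A₂..A₅: k=2: 0+4725+3·7·18=5103; k=3: 567+7290+3·27·18=9315; k=4: 1782+0+3·15·18=2592 → min 2592.
Top-level splits: k=1: (A₁..A₁)·(A₂..A₅) → 0+2592+20·3·18 = 3672; k=2: (A₁..A₂)·(A₃..A₅) → 420+4725+20·7·18 = 7665; k=3: (A₁..A₃)·(A₄..A₅) → 2187+7290+20·27·18 = 19197; k=4: (A₁..A₄)·(A₅..A₅) → 2682+0+20·15·18 = 8082.
Best split is after A₁, i.e. k = 1.

1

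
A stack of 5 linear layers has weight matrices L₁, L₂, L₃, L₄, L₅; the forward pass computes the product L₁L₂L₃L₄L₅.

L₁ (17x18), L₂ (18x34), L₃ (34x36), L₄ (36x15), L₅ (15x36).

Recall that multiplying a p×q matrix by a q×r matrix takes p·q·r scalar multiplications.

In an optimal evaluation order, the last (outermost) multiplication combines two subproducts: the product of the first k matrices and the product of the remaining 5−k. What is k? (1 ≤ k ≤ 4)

Adjacent pairs: L₁L₂ = 17·18·34 = 10404; L₂L₃ = 18·34·36 = 22032; L₃L₄ = 34·36·15 = 18360; L₄L₅ = 36·15·36 = 19440.
Length 3: L₁..L₃: k=1: 0+22032+17·18·36=33048; k=2: 10404+0+17·34·36=31212 → min 31212 | L₂..L₄: k=2: 0+18360+18·34·15=27540; k=3: 22032+0+18·36·15=31752 → min 27540 | L₃..L₅: k=3: 0+19440+34·36·36=63504; k=4: 18360+0+34·15·36=36720 → min 36720.
Length 4: L₁..L₄: k=1: 0+27540+17·18·15=32130; k=2: 10404+18360+17·34·15=37434; k=3: 31212+0+17·36·15=40392 → min 32130 | L₂..L₅: k=2: 0+36720+18·34·36=58752; k=3: 22032+19440+18·36·36=64800; k=4: 27540+0+18·15·36=37260 → min 37260.
Top-level splits: k=1: (L₁..L₁)·(L₂..L₅) → 0+37260+17·18·36 = 48276; k=2: (L₁..L₂)·(L₃..L₅) → 10404+36720+17·34·36 = 67932; k=3: (L₁..L₃)·(L₄..L₅) → 31212+19440+17·36·36 = 72684; k=4: (L₁..L₄)·(L₅..L₅) → 32130+0+17·15·36 = 41310.
Best split is after L₄, i.e. k = 4.

4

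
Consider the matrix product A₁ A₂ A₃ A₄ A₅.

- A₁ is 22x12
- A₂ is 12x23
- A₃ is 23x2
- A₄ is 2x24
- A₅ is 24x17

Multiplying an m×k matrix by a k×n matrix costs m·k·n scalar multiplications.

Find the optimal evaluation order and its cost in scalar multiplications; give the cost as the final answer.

Adjacent pairs: A₁A₂ = 22·12·23 = 6072; A₂A₃ = 12·23·2 = 552; A₃A₄ = 23·2·24 = 1104; A₄A₅ = 2·24·17 = 816.
Length 3: A₁..A₃: k=1: 0+552+22·12·2=1080; k=2: 6072+0+22·23·2=7084 → min 1080 | A₂..A₄: k=2: 0+1104+12·23·24=7728; k=3: 552+0+12·2·24=1128 → min 1128 | A₃..A₅: k=3: 0+816+23·2·17=1598; k=4: 1104+0+23·24·17=10488 → min 1598.
Length 4: A₁..A₄: k=1: 0+1128+22·12·24=7464; k=2: 6072+1104+22·23·24=19320; k=3: 1080+0+22·2·24=2136 → min 2136 | A₂..A₅: k=2: 0+1598+12·23·17=6290; k=3: 552+816+12·2·17=1776; k=4: 1128+0+12·24·17=6024 → min 1776.
Length 5: A₁..A₅: k=1: 0+1776+22·12·17=6264; k=2: 6072+1598+22·23·17=16272; k=3: 1080+816+22·2·17=2644; k=4: 2136+0+22·24·17=11112 → min 2644.
Optimal parenthesization: ((A₁ (A₂ A₃)) (A₄ A₅)) with cost 2644.

2644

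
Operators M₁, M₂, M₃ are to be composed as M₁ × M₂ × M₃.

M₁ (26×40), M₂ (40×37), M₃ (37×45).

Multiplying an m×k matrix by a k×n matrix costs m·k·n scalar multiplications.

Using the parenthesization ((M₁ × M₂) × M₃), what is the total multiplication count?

(M₁ × M₂): 26×40 by 40×37 → 26×37, cost 26·40·37 = 38480
((M₁ × M₂) × M₃): 26×37 by 37×45 → 26×45, cost 26·37·45 = 43290; cumulative 81770
Total: 81770 scalar multiplications.

81770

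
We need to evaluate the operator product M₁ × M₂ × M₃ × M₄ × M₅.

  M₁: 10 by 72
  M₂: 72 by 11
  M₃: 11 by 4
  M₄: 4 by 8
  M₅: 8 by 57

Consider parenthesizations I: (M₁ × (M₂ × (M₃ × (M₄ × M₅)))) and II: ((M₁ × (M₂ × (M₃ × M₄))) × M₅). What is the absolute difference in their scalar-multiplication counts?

73508

Order I = (M₁ × (M₂ × (M₃ × (M₄ × M₅)))): (M₄ × M₅): 4×8 by 8×57 → 4×57, cost 4·8·57 = 1824; (M₃ × (M₄ × M₅)): 11×4 by 4×57 → 11×57, cost 11·4·57 = 2508; cumulative 4332; (M₂ × (M₃ × (M₄ × M₅))): 72×11 by 11×57 → 72×57, cost 72·11·57 = 45144; cumulative 49476; (M₁ × (M₂ × (M₃ × (M₄ × M₅)))): 10×72 by 72×57 → 10×57, cost 10·72·57 = 41040; cumulative 90516. Total 90516.
Order II = ((M₁ × (M₂ × (M₃ × M₄))) × M₅): (M₃ × M₄): 11×4 by 4×8 → 11×8, cost 11·4·8 = 352; (M₂ × (M₃ × M₄)): 72×11 by 11×8 → 72×8, cost 72·11·8 = 6336; cumulative 6688; (M₁ × (M₂ × (M₃ × M₄))): 10×72 by 72×8 → 10×8, cost 10·72·8 = 5760; cumulative 12448; ((M₁ × (M₂ × (M₃ × M₄))) × M₅): 10×8 by 8×57 → 10×57, cost 10·8·57 = 4560; cumulative 17008. Total 17008.
Difference: |90516 − 17008| = 73508.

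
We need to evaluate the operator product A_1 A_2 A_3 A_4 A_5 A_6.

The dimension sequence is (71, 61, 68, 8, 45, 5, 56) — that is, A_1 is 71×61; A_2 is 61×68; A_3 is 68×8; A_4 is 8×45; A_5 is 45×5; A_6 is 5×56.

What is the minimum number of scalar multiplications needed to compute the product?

66795

Adjacent pairs: A_1A_2 = 71·61·68 = 294508; A_2A_3 = 61·68·8 = 33184; A_3A_4 = 68·8·45 = 24480; A_4A_5 = 8·45·5 = 1800; A_5A_6 = 45·5·56 = 12600.
Length 3: A_1..A_3: k=1: 0+33184+71·61·8=67832; k=2: 294508+0+71·68·8=333132 → min 67832 | A_2..A_4: k=2: 0+24480+61·68·45=211140; k=3: 33184+0+61·8·45=55144 → min 55144 | A_3..A_5: k=3: 0+1800+68·8·5=4520; k=4: 24480+0+68·45·5=39780 → min 4520 | A_4..A_6: k=4: 0+12600+8·45·56=32760; k=5: 1800+0+8·5·56=4040 → min 4040.
Length 4: A_1..A_4: k=1: 0+55144+71·61·45=250039; k=2: 294508+24480+71·68·45=536248; k=3: 67832+0+71·8·45=93392 → min 93392 | A_2..A_5: k=2: 0+4520+61·68·5=25260; k=3: 33184+1800+61·8·5=37424; k=4: 55144+0+61·45·5=68869 → min 25260 | A_3..A_6: k=3: 0+4040+68·8·56=34504; k=4: 24480+12600+68·45·56=208440; k=5: 4520+0+68·5·56=23560 → min 23560.
Length 5: A_1..A_5: k=1: 0+25260+71·61·5=46915; k=2: 294508+4520+71·68·5=323168; k=3: 67832+1800+71·8·5=72472; k=4: 93392+0+71·45·5=109367 → min 46915 | A_2..A_6: k=2: 0+23560+61·68·56=255848; k=3: 33184+4040+61·8·56=64552; k=4: 55144+12600+61·45·56=221464; k=5: 25260+0+61·5·56=42340 → min 42340.
Length 6: A_1..A_6: k=1: 0+42340+71·61·56=284876; k=2: 294508+23560+71·68·56=588436; k=3: 67832+4040+71·8·56=103680; k=4: 93392+12600+71·45·56=284912; k=5: 46915+0+71·5·56=66795 → min 66795.
Optimal order: ((A_1 (A_2 (A_3 (A_4 A_5)))) A_6) with cost 66795.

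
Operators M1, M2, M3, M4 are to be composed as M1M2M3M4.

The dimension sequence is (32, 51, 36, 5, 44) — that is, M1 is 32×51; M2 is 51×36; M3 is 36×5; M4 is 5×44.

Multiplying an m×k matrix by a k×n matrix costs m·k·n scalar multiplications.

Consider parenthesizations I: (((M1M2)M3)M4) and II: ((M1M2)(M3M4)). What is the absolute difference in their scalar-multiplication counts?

Order I = (((M1M2)M3)M4): (M1M2): 32×51 by 51×36 → 32×36, cost 32·51·36 = 58752; ((M1M2)M3): 32×36 by 36×5 → 32×5, cost 32·36·5 = 5760; cumulative 64512; (((M1M2)M3)M4): 32×5 by 5×44 → 32×44, cost 32·5·44 = 7040; cumulative 71552. Total 71552.
Order II = ((M1M2)(M3M4)): (M1M2): 32×51 by 51×36 → 32×36, cost 32·51·36 = 58752; (M3M4): 36×5 by 5×44 → 36×44, cost 36·5·44 = 7920; ((M1M2)(M3M4)): 32×36 by 36×44 → 32×44, cost 32·36·44 = 50688; cumulative 117360. Total 117360.
Difference: |71552 − 117360| = 45808.

45808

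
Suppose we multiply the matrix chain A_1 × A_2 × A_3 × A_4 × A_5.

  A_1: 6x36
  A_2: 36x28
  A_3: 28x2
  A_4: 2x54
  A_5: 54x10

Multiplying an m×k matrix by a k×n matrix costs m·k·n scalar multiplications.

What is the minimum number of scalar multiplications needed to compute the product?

3648

Adjacent pairs: A_1A_2 = 6·36·28 = 6048; A_2A_3 = 36·28·2 = 2016; A_3A_4 = 28·2·54 = 3024; A_4A_5 = 2·54·10 = 1080.
Length 3: A_1..A_3: k=1: 0+2016+6·36·2=2448; k=2: 6048+0+6·28·2=6384 → min 2448 | A_2..A_4: k=2: 0+3024+36·28·54=57456; k=3: 2016+0+36·2·54=5904 → min 5904 | A_3..A_5: k=3: 0+1080+28·2·10=1640; k=4: 3024+0+28·54·10=18144 → min 1640.
Length 4: A_1..A_4: k=1: 0+5904+6·36·54=17568; k=2: 6048+3024+6·28·54=18144; k=3: 2448+0+6·2·54=3096 → min 3096 | A_2..A_5: k=2: 0+1640+36·28·10=11720; k=3: 2016+1080+36·2·10=3816; k=4: 5904+0+36·54·10=25344 → min 3816.
Length 5: A_1..A_5: k=1: 0+3816+6·36·10=5976; k=2: 6048+1640+6·28·10=9368; k=3: 2448+1080+6·2·10=3648; k=4: 3096+0+6·54·10=6336 → min 3648.
Optimal order: ((A_1 × (A_2 × A_3)) × (A_4 × A_5)) with cost 3648.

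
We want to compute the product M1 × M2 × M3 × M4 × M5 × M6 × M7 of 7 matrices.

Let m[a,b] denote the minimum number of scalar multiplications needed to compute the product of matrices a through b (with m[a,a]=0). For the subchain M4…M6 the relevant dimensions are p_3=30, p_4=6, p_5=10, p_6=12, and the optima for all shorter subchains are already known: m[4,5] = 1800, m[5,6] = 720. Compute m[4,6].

m[4,6] = min over k∈[4,5] of m[4,k]+m[k+1,6]+p_{3}·p_k·p_{6}.
k=4: 0 + 720 + 30·6·12 = 2880; k=5: 1800 + 0 + 30·10·12 = 5400.
Minimum: 2880 at k=4.

2880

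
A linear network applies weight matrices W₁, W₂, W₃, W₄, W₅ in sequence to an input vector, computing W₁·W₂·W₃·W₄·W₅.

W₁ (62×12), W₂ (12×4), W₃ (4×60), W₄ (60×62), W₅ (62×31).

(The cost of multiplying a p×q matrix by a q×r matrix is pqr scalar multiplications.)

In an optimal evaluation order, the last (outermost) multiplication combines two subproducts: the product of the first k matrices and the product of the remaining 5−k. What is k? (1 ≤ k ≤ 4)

Adjacent pairs: W₁W₂ = 62·12·4 = 2976; W₂W₃ = 12·4·60 = 2880; W₃W₄ = 4·60·62 = 14880; W₄W₅ = 60·62·31 = 115320.
Length 3: W₁..W₃: k=1: 0+2880+62·12·60=47520; k=2: 2976+0+62·4·60=17856 → min 17856 | W₂..W₄: k=2: 0+14880+12·4·62=17856; k=3: 2880+0+12·60·62=47520 → min 17856 | W₃..W₅: k=3: 0+115320+4·60·31=122760; k=4: 14880+0+4·62·31=22568 → min 22568.
Length 4: W₁..W₄: k=1: 0+17856+62·12·62=63984; k=2: 2976+14880+62·4·62=33232; k=3: 17856+0+62·60·62=248496 → min 33232 | W₂..W₅: k=2: 0+22568+12·4·31=24056; k=3: 2880+115320+12·60·31=140520; k=4: 17856+0+12·62·31=40920 → min 24056.
Top-level splits: k=1: (W₁..W₁)·(W₂..W₅) → 0+24056+62·12·31 = 47120; k=2: (W₁..W₂)·(W₃..W₅) → 2976+22568+62·4·31 = 33232; k=3: (W₁..W₃)·(W₄..W₅) → 17856+115320+62·60·31 = 248496; k=4: (W₁..W₄)·(W₅..W₅) → 33232+0+62·62·31 = 152396.
Best split is after W₂, i.e. k = 2.

2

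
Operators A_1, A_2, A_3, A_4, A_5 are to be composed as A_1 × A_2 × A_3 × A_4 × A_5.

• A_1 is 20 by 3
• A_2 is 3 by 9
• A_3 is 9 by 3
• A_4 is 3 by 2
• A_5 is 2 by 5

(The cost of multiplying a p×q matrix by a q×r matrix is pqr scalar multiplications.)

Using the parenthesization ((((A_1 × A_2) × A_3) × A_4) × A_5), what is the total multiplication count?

1400

(A_1 × A_2): 20×3 by 3×9 → 20×9, cost 20·3·9 = 540
((A_1 × A_2) × A_3): 20×9 by 9×3 → 20×3, cost 20·9·3 = 540; cumulative 1080
(((A_1 × A_2) × A_3) × A_4): 20×3 by 3×2 → 20×2, cost 20·3·2 = 120; cumulative 1200
((((A_1 × A_2) × A_3) × A_4) × A_5): 20×2 by 2×5 → 20×5, cost 20·2·5 = 200; cumulative 1400
Total: 1400 scalar multiplications.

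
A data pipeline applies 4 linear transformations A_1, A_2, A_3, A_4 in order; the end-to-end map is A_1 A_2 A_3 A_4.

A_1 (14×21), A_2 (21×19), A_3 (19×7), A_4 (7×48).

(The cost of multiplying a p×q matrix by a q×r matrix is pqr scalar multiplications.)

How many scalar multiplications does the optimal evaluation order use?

9555

Adjacent pairs: A_1A_2 = 14·21·19 = 5586; A_2A_3 = 21·19·7 = 2793; A_3A_4 = 19·7·48 = 6384.
Length 3: A_1..A_3: k=1: 0+2793+14·21·7=4851; k=2: 5586+0+14·19·7=7448 → min 4851 | A_2..A_4: k=2: 0+6384+21·19·48=25536; k=3: 2793+0+21·7·48=9849 → min 9849.
Length 4: A_1..A_4: k=1: 0+9849+14·21·48=23961; k=2: 5586+6384+14·19·48=24738; k=3: 4851+0+14·7·48=9555 → min 9555.
Optimal order: ((A_1 (A_2 A_3)) A_4) with cost 9555.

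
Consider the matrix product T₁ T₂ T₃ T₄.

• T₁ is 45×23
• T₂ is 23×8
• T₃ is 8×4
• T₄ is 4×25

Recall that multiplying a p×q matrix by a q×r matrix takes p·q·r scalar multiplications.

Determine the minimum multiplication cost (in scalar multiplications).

Adjacent pairs: T₁T₂ = 45·23·8 = 8280; T₂T₃ = 23·8·4 = 736; T₃T₄ = 8·4·25 = 800.
Length 3: T₁..T₃: k=1: 0+736+45·23·4=4876; k=2: 8280+0+45·8·4=9720 → min 4876 | T₂..T₄: k=2: 0+800+23·8·25=5400; k=3: 736+0+23·4·25=3036 → min 3036.
Length 4: T₁..T₄: k=1: 0+3036+45·23·25=28911; k=2: 8280+800+45·8·25=18080; k=3: 4876+0+45·4·25=9376 → min 9376.
Optimal order: ((T₁ (T₂ T₃)) T₄) with cost 9376.

9376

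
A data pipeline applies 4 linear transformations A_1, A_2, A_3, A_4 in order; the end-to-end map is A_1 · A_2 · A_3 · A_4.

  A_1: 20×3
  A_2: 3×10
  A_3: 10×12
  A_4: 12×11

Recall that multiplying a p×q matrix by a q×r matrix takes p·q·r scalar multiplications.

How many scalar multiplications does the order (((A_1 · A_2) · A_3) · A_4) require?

5640

(A_1 · A_2): 20×3 by 3×10 → 20×10, cost 20·3·10 = 600
((A_1 · A_2) · A_3): 20×10 by 10×12 → 20×12, cost 20·10·12 = 2400; cumulative 3000
(((A_1 · A_2) · A_3) · A_4): 20×12 by 12×11 → 20×11, cost 20·12·11 = 2640; cumulative 5640
Total: 5640 scalar multiplications.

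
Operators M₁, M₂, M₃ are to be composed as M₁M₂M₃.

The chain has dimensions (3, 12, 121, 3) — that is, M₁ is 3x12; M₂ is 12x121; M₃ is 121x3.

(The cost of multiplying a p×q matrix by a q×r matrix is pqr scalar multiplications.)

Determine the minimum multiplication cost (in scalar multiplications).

Order (M₁(M₂M₃)): (M₂M₃): 12×121 by 121×3 → 12×3, cost 12·121·3 = 4356; (M₁(M₂M₃)): 3×12 by 12×3 → 3×3, cost 3·12·3 = 108; cumulative 4464. Total 4464.
Order ((M₁M₂)M₃): (M₁M₂): 3×12 by 12×121 → 3×121, cost 3·12·121 = 4356; ((M₁M₂)M₃): 3×121 by 121×3 → 3×3, cost 3·121·3 = 1089; cumulative 5445. Total 5445.
Minimum: 4464.

4464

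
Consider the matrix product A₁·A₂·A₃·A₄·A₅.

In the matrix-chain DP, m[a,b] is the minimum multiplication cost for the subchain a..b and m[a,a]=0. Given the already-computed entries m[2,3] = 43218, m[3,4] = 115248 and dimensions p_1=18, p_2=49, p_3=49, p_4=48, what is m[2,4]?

85554

m[2,4] = min over k∈[2,3] of m[2,k]+m[k+1,4]+p_{1}·p_k·p_{4}.
k=2: 0 + 115248 + 18·49·48 = 157584; k=3: 43218 + 0 + 18·49·48 = 85554.
Minimum: 85554 at k=3.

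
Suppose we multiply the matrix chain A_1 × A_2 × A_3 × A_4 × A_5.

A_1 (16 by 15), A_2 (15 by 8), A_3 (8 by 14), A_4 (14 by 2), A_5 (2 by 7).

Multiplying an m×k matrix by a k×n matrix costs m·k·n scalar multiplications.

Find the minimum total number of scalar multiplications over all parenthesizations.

Adjacent pairs: A_1A_2 = 16·15·8 = 1920; A_2A_3 = 15·8·14 = 1680; A_3A_4 = 8·14·2 = 224; A_4A_5 = 14·2·7 = 196.
Length 3: A_1..A_3: k=1: 0+1680+16·15·14=5040; k=2: 1920+0+16·8·14=3712 → min 3712 | A_2..A_4: k=2: 0+224+15·8·2=464; k=3: 1680+0+15·14·2=2100 → min 464 | A_3..A_5: k=3: 0+196+8·14·7=980; k=4: 224+0+8·2·7=336 → min 336.
Length 4: A_1..A_4: k=1: 0+464+16·15·2=944; k=2: 1920+224+16·8·2=2400; k=3: 3712+0+16·14·2=4160 → min 944 | A_2..A_5: k=2: 0+336+15·8·7=1176; k=3: 1680+196+15·14·7=3346; k=4: 464+0+15·2·7=674 → min 674.
Length 5: A_1..A_5: k=1: 0+674+16·15·7=2354; k=2: 1920+336+16·8·7=3152; k=3: 3712+196+16·14·7=5476; k=4: 944+0+16·2·7=1168 → min 1168.
Optimal order: ((A_1 × (A_2 × (A_3 × A_4))) × A_5) with cost 1168.

1168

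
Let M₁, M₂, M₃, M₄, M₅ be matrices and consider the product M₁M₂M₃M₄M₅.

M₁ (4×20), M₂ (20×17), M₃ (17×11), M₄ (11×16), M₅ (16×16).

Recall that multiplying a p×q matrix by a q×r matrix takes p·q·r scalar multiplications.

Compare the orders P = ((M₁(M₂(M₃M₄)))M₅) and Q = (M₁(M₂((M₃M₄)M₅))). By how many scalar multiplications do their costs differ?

Order P = ((M₁(M₂(M₃M₄)))M₅): (M₃M₄): 17×11 by 11×16 → 17×16, cost 17·11·16 = 2992; (M₂(M₃M₄)): 20×17 by 17×16 → 20×16, cost 20·17·16 = 5440; cumulative 8432; (M₁(M₂(M₃M₄))): 4×20 by 20×16 → 4×16, cost 4·20·16 = 1280; cumulative 9712; ((M₁(M₂(M₃M₄)))M₅): 4×16 by 16×16 → 4×16, cost 4·16·16 = 1024; cumulative 10736. Total 10736.
Order Q = (M₁(M₂((M₃M₄)M₅))): (M₃M₄): 17×11 by 11×16 → 17×16, cost 17·11·16 = 2992; ((M₃M₄)M₅): 17×16 by 16×16 → 17×16, cost 17·16·16 = 4352; cumulative 7344; (M₂((M₃M₄)M₅)): 20×17 by 17×16 → 20×16, cost 20·17·16 = 5440; cumulative 12784; (M₁(M₂((M₃M₄)M₅))): 4×20 by 20×16 → 4×16, cost 4·20·16 = 1280; cumulative 14064. Total 14064.
Difference: |10736 − 14064| = 3328.

3328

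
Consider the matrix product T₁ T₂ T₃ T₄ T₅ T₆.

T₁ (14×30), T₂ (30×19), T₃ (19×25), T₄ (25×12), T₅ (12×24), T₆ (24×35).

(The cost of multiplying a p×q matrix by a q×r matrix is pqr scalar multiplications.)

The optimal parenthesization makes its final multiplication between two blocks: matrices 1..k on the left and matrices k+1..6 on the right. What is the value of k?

5

Adjacent pairs: T₁T₂ = 14·30·19 = 7980; T₂T₃ = 30·19·25 = 14250; T₃T₄ = 19·25·12 = 5700; T₄T₅ = 25·12·24 = 7200; T₅T₆ = 12·24·35 = 10080.
Length 3: T₁..T₃: k=1: 0+14250+14·30·25=24750; k=2: 7980+0+14·19·25=14630 → min 14630 | T₂..T₄: k=2: 0+5700+30·19·12=12540; k=3: 14250+0+30·25·12=23250 → min 12540 | T₃..T₅: k=3: 0+7200+19·25·24=18600; k=4: 5700+0+19·12·24=11172 → min 11172 | T₄..T₆: k=4: 0+10080+25·12·35=20580; k=5: 7200+0+25·24·35=28200 → min 20580.
Length 4: T₁..T₄: k=1: 0+12540+14·30·12=17580; k=2: 7980+5700+14·19·12=16872; k=3: 14630+0+14·25·12=18830 → min 16872 | T₂..T₅: k=2: 0+11172+30·19·24=24852; k=3: 14250+7200+30·25·24=39450; k=4: 12540+0+30·12·24=21180 → min 21180 | T₃..T₆: k=3: 0+20580+19·25·35=37205; k=4: 5700+10080+19·12·35=23760; k=5: 11172+0+19·24·35=27132 → min 23760.
Length 5: T₁..T₅: k=1: 0+21180+14·30·24=31260; k=2: 7980+11172+14·19·24=25536; k=3: 14630+7200+14·25·24=30230; k=4: 16872+0+14·12·24=20904 → min 20904 | T₂..T₆: k=2: 0+23760+30·19·35=43710; k=3: 14250+20580+30·25·35=61080; k=4: 12540+10080+30·12·35=35220; k=5: 21180+0+30·24·35=46380 → min 35220.
Top-level splits: k=1: (T₁..T₁)·(T₂..T₆) → 0+35220+14·30·35 = 49920; k=2: (T₁..T₂)·(T₃..T₆) → 7980+23760+14·19·35 = 41050; k=3: (T₁..T₃)·(T₄..T₆) → 14630+20580+14·25·35 = 47460; k=4: (T₁..T₄)·(T₅..T₆) → 16872+10080+14·12·35 = 32832; k=5: (T₁..T₅)·(T₆..T₆) → 20904+0+14·24·35 = 32664.
Best split is after T₅, i.e. k = 5.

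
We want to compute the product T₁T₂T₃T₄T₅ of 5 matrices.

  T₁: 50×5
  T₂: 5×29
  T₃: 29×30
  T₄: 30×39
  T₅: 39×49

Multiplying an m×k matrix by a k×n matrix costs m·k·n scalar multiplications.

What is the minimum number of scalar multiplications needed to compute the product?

32005

Adjacent pairs: T₁T₂ = 50·5·29 = 7250; T₂T₃ = 5·29·30 = 4350; T₃T₄ = 29·30·39 = 33930; T₄T₅ = 30·39·49 = 57330.
Length 3: T₁..T₃: k=1: 0+4350+50·5·30=11850; k=2: 7250+0+50·29·30=50750 → min 11850 | T₂..T₄: k=2: 0+33930+5·29·39=39585; k=3: 4350+0+5·30·39=10200 → min 10200 | T₃..T₅: k=3: 0+57330+29·30·49=99960; k=4: 33930+0+29·39·49=89349 → min 89349.
Length 4: T₁..T₄: k=1: 0+10200+50·5·39=19950; k=2: 7250+33930+50·29·39=97730; k=3: 11850+0+50·30·39=70350 → min 19950 | T₂..T₅: k=2: 0+89349+5·29·49=96454; k=3: 4350+57330+5·30·49=69030; k=4: 10200+0+5·39·49=19755 → min 19755.
Length 5: T₁..T₅: k=1: 0+19755+50·5·49=32005; k=2: 7250+89349+50·29·49=167649; k=3: 11850+57330+50·30·49=142680; k=4: 19950+0+50·39·49=115500 → min 32005.
Optimal order: (T₁(((T₂T₃)T₄)T₅)) with cost 32005.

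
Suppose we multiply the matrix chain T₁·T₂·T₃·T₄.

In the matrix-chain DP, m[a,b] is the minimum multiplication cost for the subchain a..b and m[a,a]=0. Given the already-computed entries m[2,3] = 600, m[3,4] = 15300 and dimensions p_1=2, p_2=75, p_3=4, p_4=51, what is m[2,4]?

1008

m[2,4] = min over k∈[2,3] of m[2,k]+m[k+1,4]+p_{1}·p_k·p_{4}.
k=2: 0 + 15300 + 2·75·51 = 22950; k=3: 600 + 0 + 2·4·51 = 1008.
Minimum: 1008 at k=3.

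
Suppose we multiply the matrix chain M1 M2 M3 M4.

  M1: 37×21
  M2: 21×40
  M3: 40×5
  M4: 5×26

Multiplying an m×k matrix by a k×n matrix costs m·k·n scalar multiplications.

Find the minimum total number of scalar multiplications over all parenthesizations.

Adjacent pairs: M1M2 = 37·21·40 = 31080; M2M3 = 21·40·5 = 4200; M3M4 = 40·5·26 = 5200.
Length 3: M1..M3: k=1: 0+4200+37·21·5=8085; k=2: 31080+0+37·40·5=38480 → min 8085 | M2..M4: k=2: 0+5200+21·40·26=27040; k=3: 4200+0+21·5·26=6930 → min 6930.
Length 4: M1..M4: k=1: 0+6930+37·21·26=27132; k=2: 31080+5200+37·40·26=74760; k=3: 8085+0+37·5·26=12895 → min 12895.
Optimal order: ((M1 (M2 M3)) M4) with cost 12895.

12895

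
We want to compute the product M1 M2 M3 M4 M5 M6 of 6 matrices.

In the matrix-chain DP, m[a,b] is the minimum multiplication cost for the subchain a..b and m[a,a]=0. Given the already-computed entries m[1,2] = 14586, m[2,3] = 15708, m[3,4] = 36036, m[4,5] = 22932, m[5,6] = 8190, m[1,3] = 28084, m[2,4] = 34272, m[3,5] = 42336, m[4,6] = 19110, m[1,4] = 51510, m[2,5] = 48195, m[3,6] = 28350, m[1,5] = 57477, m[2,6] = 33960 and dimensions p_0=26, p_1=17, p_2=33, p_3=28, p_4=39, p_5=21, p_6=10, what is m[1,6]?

38380

m[1,6] = min over k∈[1,5] of m[1,k]+m[k+1,6]+p_{0}·p_k·p_{6}.
k=1: 0 + 33960 + 26·17·10 = 38380; k=2: 14586 + 28350 + 26·33·10 = 51516; k=3: 28084 + 19110 + 26·28·10 = 54474; k=4: 51510 + 8190 + 26·39·10 = 69840; k=5: 57477 + 0 + 26·21·10 = 62937.
Minimum: 38380 at k=1.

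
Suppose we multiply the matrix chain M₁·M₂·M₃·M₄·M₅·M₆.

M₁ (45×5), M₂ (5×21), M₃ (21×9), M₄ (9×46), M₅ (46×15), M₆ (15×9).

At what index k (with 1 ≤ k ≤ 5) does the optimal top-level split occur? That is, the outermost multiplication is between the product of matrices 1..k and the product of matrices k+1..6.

Adjacent pairs: M₁M₂ = 45·5·21 = 4725; M₂M₃ = 5·21·9 = 945; M₃M₄ = 21·9·46 = 8694; M₄M₅ = 9·46·15 = 6210; M₅M₆ = 46·15·9 = 6210.
Length 3: M₁..M₃: k=1: 0+945+45·5·9=2970; k=2: 4725+0+45·21·9=13230 → min 2970 | M₂..M₄: k=2: 0+8694+5·21·46=13524; k=3: 945+0+5·9·46=3015 → min 3015 | M₃..M₅: k=3: 0+6210+21·9·15=9045; k=4: 8694+0+21·46·15=23184 → min 9045 | M₄..M₆: k=4: 0+6210+9·46·9=9936; k=5: 6210+0+9·15·9=7425 → min 7425.
Length 4: M₁..M₄: k=1: 0+3015+45·5·46=13365; k=2: 4725+8694+45·21·46=56889; k=3: 2970+0+45·9·46=21600 → min 13365 | M₂..M₅: k=2: 0+9045+5·21·15=10620; k=3: 945+6210+5·9·15=7830; k=4: 3015+0+5·46·15=6465 → min 6465 | M₃..M₆: k=3: 0+7425+21·9·9=9126; k=4: 8694+6210+21·46·9=23598; k=5: 9045+0+21·15·9=11880 → min 9126.
Length 5: M₁..M₅: k=1: 0+6465+45·5·15=9840; k=2: 4725+9045+45·21·15=27945; k=3: 2970+6210+45·9·15=15255; k=4: 13365+0+45·46·15=44415 → min 9840 | M₂..M₆: k=2: 0+9126+5·21·9=10071; k=3: 945+7425+5·9·9=8775; k=4: 3015+6210+5·46·9=11295; k=5: 6465+0+5·15·9=7140 → min 7140.
Top-level splits: k=1: (M₁..M₁)·(M₂..M₆) → 0+7140+45·5·9 = 9165; k=2: (M₁..M₂)·(M₃..M₆) → 4725+9126+45·21·9 = 22356; k=3: (M₁..M₃)·(M₄..M₆) → 2970+7425+45·9·9 = 14040; k=4: (M₁..M₄)·(M₅..M₆) → 13365+6210+45·46·9 = 38205; k=5: (M₁..M₅)·(M₆..M₆) → 9840+0+45·15·9 = 15915.
Best split is after M₁, i.e. k = 1.

1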